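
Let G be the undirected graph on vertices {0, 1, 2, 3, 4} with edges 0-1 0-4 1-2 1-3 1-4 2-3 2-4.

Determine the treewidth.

2

A width-2 tree decomposition is:
Bags: B1 = {1, 2, 4}  B2 = {0, 1, 4}  B3 = {1, 2, 3}
Tree: B1–B2, B1–B3
Each bag holds 3 vertices, so the decomposition has width 2, which upper-bounds the treewidth. On the other hand G contains the 3-clique {0, 1, 4}. A clique must lie in a single bag of any decomposition, so no decomposition can have width below 2. The upper and lower bounds meet at 2, so that is the treewidth.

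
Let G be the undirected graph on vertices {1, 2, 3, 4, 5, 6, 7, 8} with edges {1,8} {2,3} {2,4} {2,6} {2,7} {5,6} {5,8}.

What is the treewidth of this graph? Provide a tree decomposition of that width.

Treewidth 1.
Bags: B1 = {2, 4}  B2 = {2, 6}  B3 = {2, 7}  B4 = {5, 6}  B5 = {5, 8}  B6 = {2, 3}  B7 = {1, 8}
Tree: B1–B2, B1–B3, B2–B4, B4–B5, B3–B6, B5–B7

The largest bag has 2 vertices, giving width 1; this decomposition certifies tw(G) ≤ 1. Since G has at least one edge (e.g. 4–2), it is not an edgeless graph, so tw(G) ≥ 1. Hence tw(G) = 1 exactly.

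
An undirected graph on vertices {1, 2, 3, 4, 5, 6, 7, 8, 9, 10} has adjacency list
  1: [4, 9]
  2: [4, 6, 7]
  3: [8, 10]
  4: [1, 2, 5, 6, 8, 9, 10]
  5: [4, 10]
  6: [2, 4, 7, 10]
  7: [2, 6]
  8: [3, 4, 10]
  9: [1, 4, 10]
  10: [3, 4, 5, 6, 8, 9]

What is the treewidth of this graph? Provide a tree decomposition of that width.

Treewidth 2.
One optimal decomposition is:
Bags: B1 = {4, 8, 10}  B2 = {4, 6, 10}  B3 = {4, 9, 10}  B4 = {3, 8, 10}  B5 = {4, 5, 10}  B6 = {2, 4, 6}  B7 = {2, 6, 7}  B8 = {1, 4, 9}
Tree: B1–B2, B2–B3, B1–B4, B2–B5, B2–B6, B6–B7, B3–B8

Every bag has size at most 3, so the width is 3 − 1 = 2 and tw(G) ≤ 2. On the other hand G contains the 3-clique {3, 8, 10}. A clique must lie in a single bag of any decomposition, so no decomposition can have width below 2. Hence tw(G) = 2 exactly.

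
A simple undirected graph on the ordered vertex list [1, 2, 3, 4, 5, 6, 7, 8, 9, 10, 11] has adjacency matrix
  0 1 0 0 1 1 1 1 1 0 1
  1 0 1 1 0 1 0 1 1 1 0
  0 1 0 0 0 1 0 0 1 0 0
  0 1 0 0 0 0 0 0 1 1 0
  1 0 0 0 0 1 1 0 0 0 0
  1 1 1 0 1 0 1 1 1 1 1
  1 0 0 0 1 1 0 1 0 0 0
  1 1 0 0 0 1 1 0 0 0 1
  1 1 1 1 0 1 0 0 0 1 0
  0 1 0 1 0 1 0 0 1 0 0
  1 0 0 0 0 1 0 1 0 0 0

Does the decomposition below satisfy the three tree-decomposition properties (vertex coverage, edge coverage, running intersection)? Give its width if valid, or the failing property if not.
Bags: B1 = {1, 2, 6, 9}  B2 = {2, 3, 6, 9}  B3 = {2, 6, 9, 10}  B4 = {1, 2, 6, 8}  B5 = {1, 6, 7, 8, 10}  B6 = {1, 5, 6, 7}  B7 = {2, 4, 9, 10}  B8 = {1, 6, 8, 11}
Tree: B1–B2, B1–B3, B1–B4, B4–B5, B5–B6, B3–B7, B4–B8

A tree decomposition must satisfy three properties: every vertex lies in some bag; for every edge, both endpoints lie together in some bag; and for every vertex, the bags containing it form a connected subtree. Here bags containing vertex 10 are not connected in the tree, so the decomposition is invalid.

No — bags containing vertex 10 are not connected in the tree.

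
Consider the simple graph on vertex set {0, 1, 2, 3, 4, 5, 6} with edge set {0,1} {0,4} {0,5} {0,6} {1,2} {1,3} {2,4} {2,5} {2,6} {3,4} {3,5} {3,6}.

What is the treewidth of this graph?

3

A width-3 tree decomposition is:
Bags: B1 = {0, 2, 3, 6}  B2 = {0, 2, 3, 5}  B3 = {0, 2, 3, 4}  B4 = {0, 1, 2, 3}
Tree: B1–B2, B2–B3, B3–B4
Every bag has size at most 4, so the width is 4 − 1 = 3 and tw(G) ≤ 3. For the lower bound: the 4 vertex sets {2,6}, {0,5}, {3}, {4} are disjoint, each induces a connected subgraph, and every pair is joined by at least one edge of G. Contracting each set to a single vertex therefore yields K_{4} as a minor, and since treewidth is minor-monotone, tw(G) ≥ tw(K_{4}) = 3. The upper and lower bounds meet at 3, so that is the treewidth.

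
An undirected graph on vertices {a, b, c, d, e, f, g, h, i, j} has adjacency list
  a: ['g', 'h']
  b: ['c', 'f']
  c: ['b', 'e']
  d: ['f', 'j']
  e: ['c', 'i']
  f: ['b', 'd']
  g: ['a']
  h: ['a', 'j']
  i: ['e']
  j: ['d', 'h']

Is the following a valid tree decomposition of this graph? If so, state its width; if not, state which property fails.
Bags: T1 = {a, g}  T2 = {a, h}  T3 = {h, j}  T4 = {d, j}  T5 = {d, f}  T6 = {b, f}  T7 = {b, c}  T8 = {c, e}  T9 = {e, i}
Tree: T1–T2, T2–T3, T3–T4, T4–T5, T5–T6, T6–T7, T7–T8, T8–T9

Yes; width 1.

Vertex coverage: the bags together contain {a, b, c, d, e, f, g, h, i, j}, the full vertex set. Edge coverage: each edge of G has both endpoints in at least one bag. Running intersection: for every vertex, the bags containing it form a connected subtree. All three properties hold, so this is a valid tree decomposition of width max|bag| − 1 = 1, and hence tw(G) ≤ 1.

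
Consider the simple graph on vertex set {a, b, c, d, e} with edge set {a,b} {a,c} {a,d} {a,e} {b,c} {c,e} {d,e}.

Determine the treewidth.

2

A width-2 tree decomposition is:
Bags: B1 = {a, b, c}  B2 = {a, c, e}  B3 = {a, d, e}
Tree: B1–B2, B2–B3
Each bag holds 3 vertices, so the decomposition has width 2, which upper-bounds the treewidth. On the other hand G contains the 3-clique {a, d, e}. A clique must lie in a single bag of any decomposition, so no decomposition can have width below 2. The upper and lower bounds meet at 2, so that is the treewidth.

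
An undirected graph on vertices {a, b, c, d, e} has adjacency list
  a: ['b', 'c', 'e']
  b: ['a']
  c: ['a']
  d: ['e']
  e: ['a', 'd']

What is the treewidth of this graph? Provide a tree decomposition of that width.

Each bag holds 2 vertices, so the decomposition has width 1, which upper-bounds the treewidth. G has an edge, so its treewidth is at least 1. Hence tw(G) = 1 exactly.

Treewidth 1.
One such decomposition:
Bags: B1 = {a, c}  B2 = {a, e}  B3 = {a, b}  B4 = {d, e}
Tree: B1–B2, B2–B3, B2–B4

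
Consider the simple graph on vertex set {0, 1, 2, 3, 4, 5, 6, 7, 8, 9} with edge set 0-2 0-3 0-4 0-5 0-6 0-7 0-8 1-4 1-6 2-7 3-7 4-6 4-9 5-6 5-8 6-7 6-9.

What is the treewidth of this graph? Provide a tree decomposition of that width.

The largest bag has 3 vertices, giving width 2; this decomposition certifies tw(G) ≤ 2. On the other hand G contains the 3-clique {0, 5, 8}. A clique must lie in a single bag of any decomposition, so no decomposition can have width below 2. Therefore the treewidth is 2.

Treewidth 2.
One such decomposition:
Bags: B1 = {0, 5, 6}  B2 = {0, 4, 6}  B3 = {1, 4, 6}  B4 = {0, 5, 8}  B5 = {0, 6, 7}  B6 = {4, 6, 9}  B7 = {0, 3, 7}  B8 = {0, 2, 7}
Tree: B1–B2, B2–B3, B1–B4, B1–B5, B2–B6, B5–B7, B7–B8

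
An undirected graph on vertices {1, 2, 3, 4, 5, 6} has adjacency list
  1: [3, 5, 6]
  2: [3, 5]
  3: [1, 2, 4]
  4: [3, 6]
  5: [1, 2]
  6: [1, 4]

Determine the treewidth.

A width-2 tree decomposition is:
Bags: B1 = {2, 3, 5}  B2 = {1, 3, 5}  B3 = {1, 3, 4}  B4 = {1, 4, 6}
Tree: B1–B2, B2–B3, B3–B4
Every bag has size at most 3, so the width is 3 − 1 = 2 and tw(G) ≤ 2. Since 2–5–1–3–2 is a cycle in G, G is not acyclic. Forests are exactly the graphs of treewidth ≤ 1, so tw(G) ≥ 2. Therefore the treewidth is 2.

2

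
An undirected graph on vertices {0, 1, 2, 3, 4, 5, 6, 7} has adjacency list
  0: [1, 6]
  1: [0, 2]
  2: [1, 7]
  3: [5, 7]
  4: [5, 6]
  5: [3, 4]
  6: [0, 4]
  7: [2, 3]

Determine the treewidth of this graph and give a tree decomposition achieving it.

The largest bag has 3 vertices, giving width 2; this decomposition certifies tw(G) ≤ 2. The edges 0–1–2–7–3–5–4–6–0 form a cycle, so G is not a tree and its treewidth is at least 2. Hence tw(G) = 2 exactly.

Treewidth 2.
One such decomposition:
Bags: B1 = {0, 1, 2}  B2 = {0, 2, 7}  B3 = {0, 3, 7}  B4 = {0, 3, 5}  B5 = {0, 4, 5}  B6 = {0, 4, 6}
Tree: B1–B2, B2–B3, B3–B4, B4–B5, B5–B6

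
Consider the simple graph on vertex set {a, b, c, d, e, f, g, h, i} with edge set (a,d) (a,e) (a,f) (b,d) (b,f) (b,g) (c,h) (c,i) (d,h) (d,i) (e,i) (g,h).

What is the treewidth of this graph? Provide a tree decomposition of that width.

Each bag holds 4 vertices, so the decomposition has width 3, which upper-bounds the treewidth. For the lower bound: the 4 vertex sets {c,g,h}, {b}, {d}, {a,e,f,i} are disjoint, each induces a connected subgraph, and every pair is joined by at least one edge of G. Contracting each set to a single vertex therefore yields K_{4} as a minor, and since treewidth is minor-monotone, tw(G) ≥ tw(K_{4}) = 3. Therefore the treewidth is 3.

Treewidth 3.
One such decomposition:
Bags: B1 = {b, c, g, h}  B2 = {b, c, d, h}  B3 = {b, c, d, i}  B4 = {b, d, f, i}  B5 = {a, d, f, i}  B6 = {a, e, f, i}
Tree: B1–B2, B2–B3, B3–B4, B4–B5, B5–B6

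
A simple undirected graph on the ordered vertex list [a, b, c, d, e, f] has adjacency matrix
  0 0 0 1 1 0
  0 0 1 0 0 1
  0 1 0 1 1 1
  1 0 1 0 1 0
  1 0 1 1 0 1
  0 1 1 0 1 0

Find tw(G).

A width-2 tree decomposition is:
Bags: B1 = {c, d, e}  B2 = {c, e, f}  B3 = {b, c, f}  B4 = {a, d, e}
Tree: B1–B2, B2–B3, B1–B4
The largest bag has 3 vertices, giving width 2; this decomposition certifies tw(G) ≤ 2. Conversely, {c, d, e} is a clique of size 3, and the vertices of any clique must share a bag in every tree decomposition; so some bag has ≥ 3 vertices and tw(G) ≥ 2. Combining the bounds, tw(G) = 2.

2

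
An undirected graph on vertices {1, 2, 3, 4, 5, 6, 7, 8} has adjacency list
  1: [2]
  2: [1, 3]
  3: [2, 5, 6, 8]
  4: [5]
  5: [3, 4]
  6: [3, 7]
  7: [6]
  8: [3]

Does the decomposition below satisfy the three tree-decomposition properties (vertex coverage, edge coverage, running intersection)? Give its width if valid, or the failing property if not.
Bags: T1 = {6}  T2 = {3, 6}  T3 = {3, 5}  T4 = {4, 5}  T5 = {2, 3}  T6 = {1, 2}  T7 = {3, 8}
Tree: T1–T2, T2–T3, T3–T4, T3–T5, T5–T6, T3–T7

A tree decomposition must satisfy three properties: every vertex lies in some bag; for every edge, both endpoints lie together in some bag; and for every vertex, the bags containing it form a connected subtree. Here vertex 7 appears in no bag, so the decomposition is invalid.

No — vertex 7 appears in no bag.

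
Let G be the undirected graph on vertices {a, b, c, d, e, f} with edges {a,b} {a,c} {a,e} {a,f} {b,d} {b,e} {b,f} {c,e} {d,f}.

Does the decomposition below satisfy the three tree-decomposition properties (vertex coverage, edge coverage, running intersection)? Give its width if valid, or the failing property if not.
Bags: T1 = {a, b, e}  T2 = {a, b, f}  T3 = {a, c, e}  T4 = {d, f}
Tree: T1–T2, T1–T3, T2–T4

No — edge (b,d) lies in no bag.

A tree decomposition must satisfy three properties: every vertex lies in some bag; for every edge, both endpoints lie together in some bag; and for every vertex, the bags containing it form a connected subtree. Here edge (b,d) lies in no bag, so the decomposition is invalid.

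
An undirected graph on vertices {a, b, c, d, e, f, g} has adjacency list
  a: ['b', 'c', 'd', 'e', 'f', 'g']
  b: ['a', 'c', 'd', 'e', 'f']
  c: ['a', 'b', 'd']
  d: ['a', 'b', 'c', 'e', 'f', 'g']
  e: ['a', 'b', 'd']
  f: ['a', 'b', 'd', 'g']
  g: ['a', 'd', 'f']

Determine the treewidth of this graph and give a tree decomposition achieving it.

Treewidth 3.
One optimal decomposition is:
Bags: B1 = {a, b, d, f}  B2 = {a, b, c, d}  B3 = {a, b, d, e}  B4 = {a, d, f, g}
Tree: B1–B2, B2–B3, B1–B4

Each bag holds 4 vertices, so the decomposition has width 3, which upper-bounds the treewidth. Conversely, {a, d, f, g} is a clique of size 4, and the vertices of any clique must share a bag in every tree decomposition; so some bag has ≥ 4 vertices and tw(G) ≥ 3. Hence tw(G) = 3 exactly.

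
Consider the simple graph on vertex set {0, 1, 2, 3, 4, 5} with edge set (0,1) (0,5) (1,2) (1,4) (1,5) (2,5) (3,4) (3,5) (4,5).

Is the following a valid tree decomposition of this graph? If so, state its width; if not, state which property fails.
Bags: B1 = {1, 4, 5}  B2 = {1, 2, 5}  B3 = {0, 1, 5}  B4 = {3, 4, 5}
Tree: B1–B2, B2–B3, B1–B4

Yes; width 2.

Vertex coverage: the bags together contain {0, 1, 2, 3, 4, 5}, the full vertex set. Edge coverage: each edge of G has both endpoints in at least one bag. Running intersection: for every vertex, the bags containing it form a connected subtree. All three properties hold, so this is a valid tree decomposition of width max|bag| − 1 = 2, and hence tw(G) ≤ 2.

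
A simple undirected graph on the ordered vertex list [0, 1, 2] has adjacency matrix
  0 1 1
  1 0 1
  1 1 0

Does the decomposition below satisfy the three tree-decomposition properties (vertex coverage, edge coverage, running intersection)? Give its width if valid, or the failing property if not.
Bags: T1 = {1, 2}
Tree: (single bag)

A tree decomposition must satisfy three properties: every vertex lies in some bag; for every edge, both endpoints lie together in some bag; and for every vertex, the bags containing it form a connected subtree. Here vertex 0 appears in no bag, so the decomposition is invalid.

No — vertex 0 appears in no bag.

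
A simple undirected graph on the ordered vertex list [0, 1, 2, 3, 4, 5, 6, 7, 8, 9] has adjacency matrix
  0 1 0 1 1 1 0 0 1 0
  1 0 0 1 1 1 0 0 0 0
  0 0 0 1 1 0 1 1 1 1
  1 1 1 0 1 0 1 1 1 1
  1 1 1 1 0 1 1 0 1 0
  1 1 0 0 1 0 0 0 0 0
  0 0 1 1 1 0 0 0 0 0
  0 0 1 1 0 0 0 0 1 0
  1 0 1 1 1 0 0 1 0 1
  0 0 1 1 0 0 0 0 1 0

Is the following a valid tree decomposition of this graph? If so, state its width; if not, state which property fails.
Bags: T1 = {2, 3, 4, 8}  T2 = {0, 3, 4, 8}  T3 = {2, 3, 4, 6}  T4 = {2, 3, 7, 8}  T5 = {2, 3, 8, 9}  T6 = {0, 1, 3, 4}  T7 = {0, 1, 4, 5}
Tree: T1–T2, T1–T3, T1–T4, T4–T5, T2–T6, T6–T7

Yes; width 3.

Vertex coverage: the bags together contain {0, 1, 2, 3, 4, 5, 6, 7, 8, 9}, the full vertex set. Edge coverage: each edge of G has both endpoints in at least one bag. Running intersection: for every vertex, the bags containing it form a connected subtree. All three properties hold, so this is a valid tree decomposition of width max|bag| − 1 = 3, and hence tw(G) ≤ 3.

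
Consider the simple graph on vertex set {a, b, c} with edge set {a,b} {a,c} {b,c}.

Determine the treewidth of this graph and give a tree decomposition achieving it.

Treewidth 2.
One optimal decomposition is:
Bags: B1 = {a, b, c}
Tree: (single bag)

A single bag containing all 3 vertices is trivially a valid decomposition of width 2. Conversely, {a, b, c} is a clique of size 3, and the vertices of any clique must share a bag in every tree decomposition; so some bag has ≥ 3 vertices and tw(G) ≥ 2. Combining the bounds, tw(G) = 2.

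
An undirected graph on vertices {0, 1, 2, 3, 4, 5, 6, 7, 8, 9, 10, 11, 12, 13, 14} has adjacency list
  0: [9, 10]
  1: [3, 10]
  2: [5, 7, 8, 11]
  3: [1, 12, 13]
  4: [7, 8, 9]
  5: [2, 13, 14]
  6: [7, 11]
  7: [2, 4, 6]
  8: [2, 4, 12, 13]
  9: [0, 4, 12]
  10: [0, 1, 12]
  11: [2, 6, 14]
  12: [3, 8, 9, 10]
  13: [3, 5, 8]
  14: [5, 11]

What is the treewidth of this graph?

A width-3 tree decomposition is:
Bags: B1 = {0, 1, 3, 10}  B2 = {0, 3, 10, 12}  B3 = {0, 3, 9, 12}  B4 = {3, 9, 12, 13}  B5 = {8, 9, 12, 13}  B6 = {4, 8, 9, 13}  B7 = {4, 5, 8, 13}  B8 = {2, 4, 5, 8}  B9 = {2, 4, 5, 7}  B10 = {2, 5, 7, 14}  B11 = {2, 7, 11, 14}  B12 = {6, 7, 11, 14}
Tree: B1–B2, B2–B3, B3–B4, B4–B5, B5–B6, B6–B7, B7–B8, B8–B9, B9–B10, B10–B11, B11–B12
Each bag holds 4 vertices, so the decomposition has width 3, which upper-bounds the treewidth. For the lower bound: the 4 vertex sets {0,1,10}, {3}, {12}, {4,8,9,13} are disjoint, each induces a connected subgraph, and every pair is joined by at least one edge of G. Contracting each set to a single vertex therefore yields K_{4} as a minor, and since treewidth is minor-monotone, tw(G) ≥ tw(K_{4}) = 3. The upper and lower bounds meet at 3, so that is the treewidth.

3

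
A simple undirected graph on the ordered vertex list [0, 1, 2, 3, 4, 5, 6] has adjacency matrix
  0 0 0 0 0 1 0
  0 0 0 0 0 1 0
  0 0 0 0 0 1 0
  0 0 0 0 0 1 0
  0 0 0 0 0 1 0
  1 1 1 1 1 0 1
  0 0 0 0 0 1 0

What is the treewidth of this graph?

1

A width-1 tree decomposition is:
Bags: B1 = {3, 5}  B2 = {2, 5}  B3 = {5, 6}  B4 = {4, 5}  B5 = {1, 5}  B6 = {0, 5}
Tree: B1–B2, B1–B3, B3–B4, B1–B5, B5–B6
The largest bag has 2 vertices, giving width 1; this decomposition certifies tw(G) ≤ 1. Any graph with an edge has treewidth ≥ 1, and G has the edge 3–5. Hence tw(G) = 1 exactly.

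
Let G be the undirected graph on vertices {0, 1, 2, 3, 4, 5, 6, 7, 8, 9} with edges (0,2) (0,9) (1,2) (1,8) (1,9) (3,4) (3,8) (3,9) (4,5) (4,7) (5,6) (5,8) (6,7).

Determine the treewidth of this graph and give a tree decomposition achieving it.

Each bag holds 3 vertices, so the decomposition has width 2, which upper-bounds the treewidth. For the lower bound, G contains the cycle 2–0–9–1–2, so G is not a forest; only forests have treewidth ≤ 1, hence tw(G) ≥ 2. Combining the bounds, tw(G) = 2.

Treewidth 2.
One such decomposition:
Bags: B1 = {0, 1, 2}  B2 = {0, 1, 9}  B3 = {1, 8, 9}  B4 = {3, 8, 9}  B5 = {3, 5, 8}  B6 = {3, 4, 5}  B7 = {4, 5, 6}  B8 = {4, 6, 7}
Tree: B1–B2, B2–B3, B3–B4, B4–B5, B5–B6, B6–B7, B7–B8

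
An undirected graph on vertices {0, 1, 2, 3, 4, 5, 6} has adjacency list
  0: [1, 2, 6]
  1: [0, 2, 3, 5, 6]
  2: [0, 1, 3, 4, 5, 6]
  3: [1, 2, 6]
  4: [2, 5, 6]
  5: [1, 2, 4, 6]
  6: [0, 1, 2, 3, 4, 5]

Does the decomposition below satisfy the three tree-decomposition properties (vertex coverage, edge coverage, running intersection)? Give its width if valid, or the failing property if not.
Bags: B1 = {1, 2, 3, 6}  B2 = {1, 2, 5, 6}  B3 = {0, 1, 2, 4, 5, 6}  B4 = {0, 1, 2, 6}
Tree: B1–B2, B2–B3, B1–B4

No — bags containing vertex 0 are not connected in the tree.

A tree decomposition must satisfy three properties: every vertex lies in some bag; for every edge, both endpoints lie together in some bag; and for every vertex, the bags containing it form a connected subtree. Here bags containing vertex 0 are not connected in the tree, so the decomposition is invalid.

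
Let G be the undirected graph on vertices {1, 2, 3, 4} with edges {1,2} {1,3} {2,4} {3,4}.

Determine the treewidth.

2

A width-2 tree decomposition is:
Bags: B1 = {1, 2, 4}  B2 = {1, 3, 4}
Tree: B1–B2
Each bag holds 3 vertices, so the decomposition has width 2, which upper-bounds the treewidth. For the lower bound, G contains the cycle 1–2–4–3–1, so G is not a forest; only forests have treewidth ≤ 1, hence tw(G) ≥ 2. The upper and lower bounds meet at 2, so that is the treewidth.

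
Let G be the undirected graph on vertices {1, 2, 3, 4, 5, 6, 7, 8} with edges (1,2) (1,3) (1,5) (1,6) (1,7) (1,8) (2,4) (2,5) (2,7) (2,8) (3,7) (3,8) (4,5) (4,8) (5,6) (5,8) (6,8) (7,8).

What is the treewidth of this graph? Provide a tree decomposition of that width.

Every bag has size at most 4, so the width is 4 − 1 = 3 and tw(G) ≤ 3. For the lower bound, the 4 vertices {1, 2, 5, 8} are pairwise adjacent, and any tree decomposition puts a clique entirely inside one bag — forcing width ≥ 3. Combining the bounds, tw(G) = 3.

Treewidth 3.
Bags: B1 = {1, 5, 6, 8}  B2 = {1, 2, 5, 8}  B3 = {1, 2, 7, 8}  B4 = {1, 3, 7, 8}  B5 = {2, 4, 5, 8}
Tree: B1–B2, B2–B3, B3–B4, B2–B5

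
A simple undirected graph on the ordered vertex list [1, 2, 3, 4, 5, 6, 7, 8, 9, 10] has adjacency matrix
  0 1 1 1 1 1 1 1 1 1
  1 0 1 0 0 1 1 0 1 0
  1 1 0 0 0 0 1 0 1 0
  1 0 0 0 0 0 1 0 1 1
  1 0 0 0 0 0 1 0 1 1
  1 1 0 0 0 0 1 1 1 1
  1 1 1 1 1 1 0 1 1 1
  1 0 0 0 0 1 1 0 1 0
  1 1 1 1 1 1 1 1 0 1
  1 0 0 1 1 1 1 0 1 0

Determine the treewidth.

A width-4 tree decomposition is:
Bags: B1 = {1, 2, 6, 7, 9}  B2 = {1, 6, 7, 9, 10}  B3 = {1, 4, 7, 9, 10}  B4 = {1, 5, 7, 9, 10}  B5 = {1, 2, 3, 7, 9}  B6 = {1, 6, 7, 8, 9}
Tree: B1–B2, B2–B3, B3–B4, B1–B5, B2–B6
Every bag has size at most 5, so the width is 5 − 1 = 4 and tw(G) ≤ 4. Conversely, {1, 2, 3, 7, 9} is a clique of size 5, and the vertices of any clique must share a bag in every tree decomposition; so some bag has ≥ 5 vertices and tw(G) ≥ 4. Therefore the treewidth is 4.

4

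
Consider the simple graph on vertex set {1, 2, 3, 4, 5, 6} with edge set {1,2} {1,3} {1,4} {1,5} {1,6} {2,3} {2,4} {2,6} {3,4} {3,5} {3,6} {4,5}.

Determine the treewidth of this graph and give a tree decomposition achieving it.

Treewidth 3.
Bags: B1 = {1, 3, 4, 5}  B2 = {1, 2, 3, 4}  B3 = {1, 2, 3, 6}
Tree: B1–B2, B2–B3

The largest bag has 4 vertices, giving width 3; this decomposition certifies tw(G) ≤ 3. On the other hand G contains the 4-clique {1, 2, 3, 4}. A clique must lie in a single bag of any decomposition, so no decomposition can have width below 3. Hence tw(G) = 3 exactly.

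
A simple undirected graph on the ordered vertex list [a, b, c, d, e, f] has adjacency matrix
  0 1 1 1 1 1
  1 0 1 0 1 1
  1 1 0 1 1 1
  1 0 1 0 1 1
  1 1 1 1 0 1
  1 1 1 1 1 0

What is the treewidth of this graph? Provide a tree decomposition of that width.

Treewidth 4.
One such decomposition:
Bags: B1 = {a, c, d, e, f}  B2 = {a, b, c, e, f}
Tree: B1–B2

Each bag holds 5 vertices, so the decomposition has width 4, which upper-bounds the treewidth. Conversely, {a, c, d, e, f} is a clique of size 5, and the vertices of any clique must share a bag in every tree decomposition; so some bag has ≥ 5 vertices and tw(G) ≥ 4. Combining the bounds, tw(G) = 4.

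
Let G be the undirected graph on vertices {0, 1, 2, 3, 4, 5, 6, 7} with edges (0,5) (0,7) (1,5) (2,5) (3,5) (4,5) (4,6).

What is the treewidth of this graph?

A width-1 tree decomposition is:
Bags: B1 = {0, 5}  B2 = {1, 5}  B3 = {0, 7}  B4 = {2, 5}  B5 = {3, 5}  B6 = {4, 5}  B7 = {4, 6}
Tree: B1–B2, B1–B3, B2–B4, B2–B5, B5–B6, B6–B7
The largest bag has 2 vertices, giving width 1; this decomposition certifies tw(G) ≤ 1. Any graph with an edge has treewidth ≥ 1, and G has the edge 0–5. Therefore the treewidth is 1.

1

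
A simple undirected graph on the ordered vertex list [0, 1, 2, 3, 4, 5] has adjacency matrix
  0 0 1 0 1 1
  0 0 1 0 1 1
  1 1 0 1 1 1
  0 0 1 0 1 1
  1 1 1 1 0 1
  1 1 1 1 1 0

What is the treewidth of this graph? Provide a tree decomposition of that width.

Treewidth 3.
One optimal decomposition is:
Bags: B1 = {1, 2, 4, 5}  B2 = {2, 3, 4, 5}  B3 = {0, 2, 4, 5}
Tree: B1–B2, B1–B3

The largest bag has 4 vertices, giving width 3; this decomposition certifies tw(G) ≤ 3. For the lower bound, the 4 vertices {0, 2, 4, 5} are pairwise adjacent, and any tree decomposition puts a clique entirely inside one bag — forcing width ≥ 3. Hence tw(G) = 3 exactly.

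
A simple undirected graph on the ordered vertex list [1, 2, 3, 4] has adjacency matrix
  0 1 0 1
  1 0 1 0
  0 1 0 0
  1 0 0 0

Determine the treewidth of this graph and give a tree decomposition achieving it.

Treewidth 1.
One optimal decomposition is:
Bags: B1 = {1, 4}  B2 = {1, 2}  B3 = {2, 3}
Tree: B1–B2, B2–B3

Each bag holds 2 vertices, so the decomposition has width 1, which upper-bounds the treewidth. Any graph with an edge has treewidth ≥ 1, and G has the edge 4–1. Therefore the treewidth is 1.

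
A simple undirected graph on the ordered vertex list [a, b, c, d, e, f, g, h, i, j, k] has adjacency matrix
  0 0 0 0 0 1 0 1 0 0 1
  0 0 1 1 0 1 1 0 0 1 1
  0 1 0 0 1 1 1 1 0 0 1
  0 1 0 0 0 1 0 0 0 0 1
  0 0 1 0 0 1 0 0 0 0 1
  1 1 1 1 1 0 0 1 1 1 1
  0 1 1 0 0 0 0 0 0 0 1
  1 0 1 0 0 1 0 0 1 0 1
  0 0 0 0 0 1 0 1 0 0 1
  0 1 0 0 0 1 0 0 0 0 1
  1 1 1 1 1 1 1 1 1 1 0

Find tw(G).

A width-3 tree decomposition is:
Bags: B1 = {f, h, i, k}  B2 = {c, f, h, k}  B3 = {b, c, f, k}  B4 = {b, d, f, k}  B5 = {a, f, h, k}  B6 = {b, c, g, k}  B7 = {c, e, f, k}  B8 = {b, f, j, k}
Tree: B1–B2, B2–B3, B3–B4, B1–B5, B3–B6, B3–B7, B3–B8
Each bag holds 4 vertices, so the decomposition has width 3, which upper-bounds the treewidth. Conversely, {b, c, g, k} is a clique of size 4, and the vertices of any clique must share a bag in every tree decomposition; so some bag has ≥ 4 vertices and tw(G) ≥ 3. Combining the bounds, tw(G) = 3.

3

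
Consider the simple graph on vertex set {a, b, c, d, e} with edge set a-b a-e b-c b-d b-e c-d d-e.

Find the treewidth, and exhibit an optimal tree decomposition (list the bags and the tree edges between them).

Treewidth 2.
One optimal decomposition is:
Bags: B1 = {b, d, e}  B2 = {b, c, d}  B3 = {a, b, e}
Tree: B1–B2, B1–B3

The largest bag has 3 vertices, giving width 2; this decomposition certifies tw(G) ≤ 2. On the other hand G contains the 3-clique {b, d, e}. A clique must lie in a single bag of any decomposition, so no decomposition can have width below 2. Combining the bounds, tw(G) = 2.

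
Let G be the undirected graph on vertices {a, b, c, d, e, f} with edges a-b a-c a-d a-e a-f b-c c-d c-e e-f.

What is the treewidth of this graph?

A width-2 tree decomposition is:
Bags: B1 = {a, b, c}  B2 = {a, c, e}  B3 = {a, c, d}  B4 = {a, e, f}
Tree: B1–B2, B1–B3, B2–B4
The largest bag has 3 vertices, giving width 2; this decomposition certifies tw(G) ≤ 2. For the lower bound, the 3 vertices {a, c, d} are pairwise adjacent, and any tree decomposition puts a clique entirely inside one bag — forcing width ≥ 2. Therefore the treewidth is 2.

2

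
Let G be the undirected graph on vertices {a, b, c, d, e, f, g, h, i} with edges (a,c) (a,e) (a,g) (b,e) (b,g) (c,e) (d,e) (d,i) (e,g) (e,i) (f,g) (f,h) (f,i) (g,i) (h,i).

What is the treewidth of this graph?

A width-2 tree decomposition is:
Bags: B1 = {e, g, i}  B2 = {a, e, g}  B3 = {a, c, e}  B4 = {d, e, i}  B5 = {f, g, i}  B6 = {f, h, i}  B7 = {b, e, g}
Tree: B1–B2, B2–B3, B1–B4, B1–B5, B5–B6, B1–B7
Each bag holds 3 vertices, so the decomposition has width 2, which upper-bounds the treewidth. On the other hand G contains the 3-clique {d, e, i}. A clique must lie in a single bag of any decomposition, so no decomposition can have width below 2. Combining the bounds, tw(G) = 2.

2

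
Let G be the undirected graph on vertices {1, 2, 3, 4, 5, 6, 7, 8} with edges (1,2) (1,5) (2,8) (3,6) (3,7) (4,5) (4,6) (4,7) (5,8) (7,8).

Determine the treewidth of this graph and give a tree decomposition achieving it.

Treewidth 2.
One such decomposition:
Bags: B1 = {1, 2, 5}  B2 = {2, 5, 8}  B3 = {4, 5, 8}  B4 = {4, 7, 8}  B5 = {4, 6, 7}  B6 = {3, 6, 7}
Tree: B1–B2, B2–B3, B3–B4, B4–B5, B5–B6

Each bag holds 3 vertices, so the decomposition has width 2, which upper-bounds the treewidth. The edges 1–2–8–5–1 form a cycle, so G is not a tree and its treewidth is at least 2. Hence tw(G) = 2 exactly.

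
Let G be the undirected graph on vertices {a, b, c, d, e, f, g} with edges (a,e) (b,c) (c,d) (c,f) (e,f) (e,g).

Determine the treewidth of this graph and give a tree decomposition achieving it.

Every bag has size at most 2, so the width is 2 − 1 = 1 and tw(G) ≤ 1. Any graph with an edge has treewidth ≥ 1, and G has the edge e–f. Combining the bounds, tw(G) = 1.

Treewidth 1.
One optimal decomposition is:
Bags: B1 = {e, f}  B2 = {a, e}  B3 = {c, f}  B4 = {c, d}  B5 = {b, c}  B6 = {e, g}
Tree: B1–B2, B1–B3, B3–B4, B4–B5, B2–B6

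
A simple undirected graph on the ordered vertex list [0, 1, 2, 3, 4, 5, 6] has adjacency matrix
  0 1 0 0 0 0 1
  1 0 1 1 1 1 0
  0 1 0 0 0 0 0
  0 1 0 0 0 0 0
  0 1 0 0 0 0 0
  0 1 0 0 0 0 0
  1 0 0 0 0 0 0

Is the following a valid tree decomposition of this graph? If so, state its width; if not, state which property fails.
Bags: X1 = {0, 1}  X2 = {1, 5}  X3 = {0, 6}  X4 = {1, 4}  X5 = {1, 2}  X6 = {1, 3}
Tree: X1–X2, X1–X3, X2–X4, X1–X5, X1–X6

Every vertex of G appears in some bag (union = {0, 1, 2, 3, 4, 5, 6}); every edge is covered by a bag; and for each vertex v the set of bags containing v is connected in the bag tree. The decomposition is therefore valid. The largest bag has 2 vertices, so the width is 1.

Yes; width 1.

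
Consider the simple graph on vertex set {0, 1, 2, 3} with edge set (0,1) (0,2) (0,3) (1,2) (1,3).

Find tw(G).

A width-2 tree decomposition is:
Bags: B1 = {0, 1, 2}  B2 = {0, 1, 3}
Tree: B1–B2
Every bag has size at most 3, so the width is 3 − 1 = 2 and tw(G) ≤ 2. For the lower bound, the 3 vertices {0, 1, 2} are pairwise adjacent, and any tree decomposition puts a clique entirely inside one bag — forcing width ≥ 2. Hence tw(G) = 2 exactly.

2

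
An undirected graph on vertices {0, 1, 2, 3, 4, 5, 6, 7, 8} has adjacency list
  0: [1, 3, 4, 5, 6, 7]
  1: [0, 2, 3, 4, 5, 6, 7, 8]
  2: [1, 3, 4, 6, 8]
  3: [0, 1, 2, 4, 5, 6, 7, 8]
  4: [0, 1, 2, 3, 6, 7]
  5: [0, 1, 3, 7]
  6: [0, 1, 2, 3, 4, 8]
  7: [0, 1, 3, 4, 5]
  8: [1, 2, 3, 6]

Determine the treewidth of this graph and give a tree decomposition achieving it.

Treewidth 4.
One optimal decomposition is:
Bags: B1 = {1, 2, 3, 4, 6}  B2 = {1, 2, 3, 6, 8}  B3 = {0, 1, 3, 4, 6}  B4 = {0, 1, 3, 4, 7}  B5 = {0, 1, 3, 5, 7}
Tree: B1–B2, B1–B3, B3–B4, B4–B5

Every bag has size at most 5, so the width is 5 − 1 = 4 and tw(G) ≤ 4. For the lower bound, the 5 vertices {0, 1, 3, 4, 6} are pairwise adjacent, and any tree decomposition puts a clique entirely inside one bag — forcing width ≥ 4. Combining the bounds, tw(G) = 4.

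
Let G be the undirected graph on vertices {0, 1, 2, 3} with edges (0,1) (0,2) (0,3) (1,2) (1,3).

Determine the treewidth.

2

A width-2 tree decomposition is:
Bags: B1 = {0, 1, 3}  B2 = {0, 1, 2}
Tree: B1–B2
Each bag holds 3 vertices, so the decomposition has width 2, which upper-bounds the treewidth. For the lower bound, the 3 vertices {0, 1, 2} are pairwise adjacent, and any tree decomposition puts a clique entirely inside one bag — forcing width ≥ 2. Therefore the treewidth is 2.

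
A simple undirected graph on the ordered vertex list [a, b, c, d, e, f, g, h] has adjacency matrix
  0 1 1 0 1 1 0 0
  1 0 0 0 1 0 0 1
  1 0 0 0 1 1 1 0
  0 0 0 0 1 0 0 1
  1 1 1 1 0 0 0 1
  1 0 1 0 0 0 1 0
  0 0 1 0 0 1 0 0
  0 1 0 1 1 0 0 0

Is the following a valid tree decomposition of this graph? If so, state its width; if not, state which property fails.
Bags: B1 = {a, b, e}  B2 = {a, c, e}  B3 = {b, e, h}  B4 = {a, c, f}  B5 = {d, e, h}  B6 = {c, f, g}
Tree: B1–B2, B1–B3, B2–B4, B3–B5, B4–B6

Yes; width 2.

Checking the three conditions: (i) the bags cover all of {a, b, c, d, e, f, g, h}; (ii) for each edge, some bag contains both endpoints; (iii) the bags containing any fixed vertex form a subtree. All hold, so the decomposition is valid with width 3 − 1 = 2.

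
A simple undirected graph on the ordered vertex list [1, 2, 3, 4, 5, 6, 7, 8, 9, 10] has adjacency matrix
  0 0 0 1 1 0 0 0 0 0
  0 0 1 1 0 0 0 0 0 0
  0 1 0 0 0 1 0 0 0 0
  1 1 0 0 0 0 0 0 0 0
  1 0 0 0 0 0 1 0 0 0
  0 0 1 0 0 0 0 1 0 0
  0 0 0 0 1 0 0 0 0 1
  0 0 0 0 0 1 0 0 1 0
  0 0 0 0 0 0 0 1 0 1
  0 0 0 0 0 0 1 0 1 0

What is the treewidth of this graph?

2

A width-2 tree decomposition is:
Bags: B1 = {6, 8, 9}  B2 = {6, 9, 10}  B3 = {6, 7, 10}  B4 = {5, 6, 7}  B5 = {1, 5, 6}  B6 = {1, 4, 6}  B7 = {2, 4, 6}  B8 = {2, 3, 6}
Tree: B1–B2, B2–B3, B3–B4, B4–B5, B5–B6, B6–B7, B7–B8
Every bag has size at most 3, so the width is 3 − 1 = 2 and tw(G) ≤ 2. For the lower bound, G contains the cycle 6–8–9–10–7–5–1–4–2–3–6, so G is not a forest; only forests have treewidth ≤ 1, hence tw(G) ≥ 2. Combining the bounds, tw(G) = 2.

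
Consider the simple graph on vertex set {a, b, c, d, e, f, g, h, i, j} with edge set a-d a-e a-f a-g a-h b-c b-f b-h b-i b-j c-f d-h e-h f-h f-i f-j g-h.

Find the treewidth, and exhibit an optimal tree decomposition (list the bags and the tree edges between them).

Treewidth 2.
Bags: B1 = {a, f, h}  B2 = {b, f, h}  B3 = {b, f, j}  B4 = {a, d, h}  B5 = {b, f, i}  B6 = {a, g, h}  B7 = {a, e, h}  B8 = {b, c, f}
Tree: B1–B2, B2–B3, B1–B4, B3–B5, B1–B6, B4–B7, B2–B8

Each bag holds 3 vertices, so the decomposition has width 2, which upper-bounds the treewidth. Conversely, {a, d, h} is a clique of size 3, and the vertices of any clique must share a bag in every tree decomposition; so some bag has ≥ 3 vertices and tw(G) ≥ 2. The upper and lower bounds meet at 2, so that is the treewidth.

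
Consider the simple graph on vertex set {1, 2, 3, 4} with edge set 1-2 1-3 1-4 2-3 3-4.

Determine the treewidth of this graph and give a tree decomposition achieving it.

Treewidth 2.
Bags: B1 = {1, 3, 4}  B2 = {1, 2, 3}
Tree: B1–B2

The largest bag has 3 vertices, giving width 2; this decomposition certifies tw(G) ≤ 2. Conversely, {1, 2, 3} is a clique of size 3, and the vertices of any clique must share a bag in every tree decomposition; so some bag has ≥ 3 vertices and tw(G) ≥ 2. Combining the bounds, tw(G) = 2.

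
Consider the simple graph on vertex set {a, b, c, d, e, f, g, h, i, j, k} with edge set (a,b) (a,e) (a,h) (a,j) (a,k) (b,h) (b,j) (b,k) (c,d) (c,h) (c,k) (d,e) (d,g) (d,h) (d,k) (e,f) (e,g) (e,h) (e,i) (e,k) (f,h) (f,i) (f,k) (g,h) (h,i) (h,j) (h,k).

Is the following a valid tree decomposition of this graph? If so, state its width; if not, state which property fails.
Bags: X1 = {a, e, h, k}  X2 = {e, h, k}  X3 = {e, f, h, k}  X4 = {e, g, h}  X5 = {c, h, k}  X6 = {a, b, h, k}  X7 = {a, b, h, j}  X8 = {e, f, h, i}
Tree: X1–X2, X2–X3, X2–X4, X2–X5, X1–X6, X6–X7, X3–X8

A tree decomposition must satisfy three properties: every vertex lies in some bag; for every edge, both endpoints lie together in some bag; and for every vertex, the bags containing it form a connected subtree. Here vertex d appears in no bag, so the decomposition is invalid.

No — vertex d appears in no bag.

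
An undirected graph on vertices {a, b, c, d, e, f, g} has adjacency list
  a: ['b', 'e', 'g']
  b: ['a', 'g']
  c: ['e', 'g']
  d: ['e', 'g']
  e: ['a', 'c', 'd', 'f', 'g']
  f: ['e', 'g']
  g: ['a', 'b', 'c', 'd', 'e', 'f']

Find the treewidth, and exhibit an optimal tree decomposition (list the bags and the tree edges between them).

Treewidth 2.
Bags: B1 = {e, f, g}  B2 = {c, e, g}  B3 = {a, e, g}  B4 = {a, b, g}  B5 = {d, e, g}
Tree: B1–B2, B2–B3, B3–B4, B1–B5

The largest bag has 3 vertices, giving width 2; this decomposition certifies tw(G) ≤ 2. Conversely, {d, e, g} is a clique of size 3, and the vertices of any clique must share a bag in every tree decomposition; so some bag has ≥ 3 vertices and tw(G) ≥ 2. Hence tw(G) = 2 exactly.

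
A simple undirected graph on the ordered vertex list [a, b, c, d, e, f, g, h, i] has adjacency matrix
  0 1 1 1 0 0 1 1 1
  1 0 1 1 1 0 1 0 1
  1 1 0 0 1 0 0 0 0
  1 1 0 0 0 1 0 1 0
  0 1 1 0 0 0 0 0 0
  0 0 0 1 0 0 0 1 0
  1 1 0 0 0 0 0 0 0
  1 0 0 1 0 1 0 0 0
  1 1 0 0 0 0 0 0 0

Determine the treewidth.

2

A width-2 tree decomposition is:
Bags: B1 = {a, b, c}  B2 = {b, c, e}  B3 = {a, b, i}  B4 = {a, b, d}  B5 = {a, d, h}  B6 = {d, f, h}  B7 = {a, b, g}
Tree: B1–B2, B1–B3, B1–B4, B4–B5, B5–B6, B4–B7
Each bag holds 3 vertices, so the decomposition has width 2, which upper-bounds the treewidth. On the other hand G contains the 3-clique {d, f, h}. A clique must lie in a single bag of any decomposition, so no decomposition can have width below 2. Therefore the treewidth is 2.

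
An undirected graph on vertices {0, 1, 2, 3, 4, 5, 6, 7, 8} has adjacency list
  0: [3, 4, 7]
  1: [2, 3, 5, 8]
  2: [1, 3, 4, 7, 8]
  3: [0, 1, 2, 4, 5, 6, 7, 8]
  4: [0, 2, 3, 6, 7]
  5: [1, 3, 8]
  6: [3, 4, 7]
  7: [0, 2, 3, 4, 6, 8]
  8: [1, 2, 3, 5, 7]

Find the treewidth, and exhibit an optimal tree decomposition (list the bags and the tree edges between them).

Every bag has size at most 4, so the width is 4 − 1 = 3 and tw(G) ≤ 3. Conversely, {1, 2, 3, 8} is a clique of size 4, and the vertices of any clique must share a bag in every tree decomposition; so some bag has ≥ 4 vertices and tw(G) ≥ 3. The upper and lower bounds meet at 3, so that is the treewidth.

Treewidth 3.
Bags: B1 = {2, 3, 4, 7}  B2 = {0, 3, 4, 7}  B3 = {2, 3, 7, 8}  B4 = {3, 4, 6, 7}  B5 = {1, 2, 3, 8}  B6 = {1, 3, 5, 8}
Tree: B1–B2, B1–B3, B1–B4, B3–B5, B5–B6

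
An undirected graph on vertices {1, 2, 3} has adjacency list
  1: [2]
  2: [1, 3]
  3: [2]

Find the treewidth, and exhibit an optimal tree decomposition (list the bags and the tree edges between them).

Treewidth 1.
Bags: B1 = {2, 3}  B2 = {1, 2}
Tree: B1–B2

Each bag holds 2 vertices, so the decomposition has width 1, which upper-bounds the treewidth. Any graph with an edge has treewidth ≥ 1, and G has the edge 3–2. Combining the bounds, tw(G) = 1.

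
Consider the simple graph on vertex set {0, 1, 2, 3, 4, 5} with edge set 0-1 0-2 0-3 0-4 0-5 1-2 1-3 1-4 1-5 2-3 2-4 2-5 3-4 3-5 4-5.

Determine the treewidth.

5

A width-5 tree decomposition is:
Bags: B1 = {0, 1, 2, 3, 4, 5}
Tree: (single bag)
A single bag containing all 6 vertices is trivially a valid decomposition of width 5. On the other hand G contains the 6-clique {0, 1, 2, 3, 4, 5}. A clique must lie in a single bag of any decomposition, so no decomposition can have width below 5. Therefore the treewidth is 5.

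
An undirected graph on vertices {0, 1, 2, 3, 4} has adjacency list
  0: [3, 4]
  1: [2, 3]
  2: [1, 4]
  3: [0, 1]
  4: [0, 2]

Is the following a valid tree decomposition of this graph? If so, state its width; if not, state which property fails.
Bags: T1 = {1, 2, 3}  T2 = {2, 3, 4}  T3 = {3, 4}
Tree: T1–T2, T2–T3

No — vertex 0 appears in no bag.

A tree decomposition must satisfy three properties: every vertex lies in some bag; for every edge, both endpoints lie together in some bag; and for every vertex, the bags containing it form a connected subtree. Here vertex 0 appears in no bag, so the decomposition is invalid.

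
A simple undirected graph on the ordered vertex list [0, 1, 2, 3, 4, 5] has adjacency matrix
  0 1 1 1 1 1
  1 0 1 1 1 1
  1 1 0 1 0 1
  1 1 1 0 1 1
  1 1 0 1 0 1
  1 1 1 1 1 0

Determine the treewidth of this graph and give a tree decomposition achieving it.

Treewidth 4.
One optimal decomposition is:
Bags: B1 = {0, 1, 2, 3, 5}  B2 = {0, 1, 3, 4, 5}
Tree: B1–B2

The largest bag has 5 vertices, giving width 4; this decomposition certifies tw(G) ≤ 4. Conversely, {0, 1, 2, 3, 5} is a clique of size 5, and the vertices of any clique must share a bag in every tree decomposition; so some bag has ≥ 5 vertices and tw(G) ≥ 4. The upper and lower bounds meet at 4, so that is the treewidth.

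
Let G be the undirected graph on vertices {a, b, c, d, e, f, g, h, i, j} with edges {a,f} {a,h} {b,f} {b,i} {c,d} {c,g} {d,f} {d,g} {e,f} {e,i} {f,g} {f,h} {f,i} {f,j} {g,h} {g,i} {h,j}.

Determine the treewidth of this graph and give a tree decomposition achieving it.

Every bag has size at most 3, so the width is 3 − 1 = 2 and tw(G) ≤ 2. Conversely, {c, d, g} is a clique of size 3, and the vertices of any clique must share a bag in every tree decomposition; so some bag has ≥ 3 vertices and tw(G) ≥ 2. Therefore the treewidth is 2.

Treewidth 2.
One such decomposition:
Bags: B1 = {f, g, i}  B2 = {f, g, h}  B3 = {a, f, h}  B4 = {d, f, g}  B5 = {b, f, i}  B6 = {c, d, g}  B7 = {e, f, i}  B8 = {f, h, j}
Tree: B1–B2, B2–B3, B2–B4, B1–B5, B4–B6, B5–B7, B2–B8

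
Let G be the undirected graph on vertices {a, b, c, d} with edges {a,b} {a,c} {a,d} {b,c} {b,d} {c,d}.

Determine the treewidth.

3

A width-3 tree decomposition is:
Bags: B1 = {a, b, c, d}
Tree: (single bag)
A single bag containing all 4 vertices is trivially a valid decomposition of width 3. On the other hand G contains the 4-clique {a, b, c, d}. A clique must lie in a single bag of any decomposition, so no decomposition can have width below 3. Therefore the treewidth is 3.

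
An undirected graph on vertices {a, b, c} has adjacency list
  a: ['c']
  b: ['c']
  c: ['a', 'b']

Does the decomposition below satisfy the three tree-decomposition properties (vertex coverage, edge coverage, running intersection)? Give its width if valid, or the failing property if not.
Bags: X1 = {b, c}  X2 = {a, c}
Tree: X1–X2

Checking the three conditions: (i) the bags cover all of {a, b, c}; (ii) for each edge, some bag contains both endpoints; (iii) the bags containing any fixed vertex form a subtree. All hold, so the decomposition is valid with width 2 − 1 = 1.

Yes; width 1.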